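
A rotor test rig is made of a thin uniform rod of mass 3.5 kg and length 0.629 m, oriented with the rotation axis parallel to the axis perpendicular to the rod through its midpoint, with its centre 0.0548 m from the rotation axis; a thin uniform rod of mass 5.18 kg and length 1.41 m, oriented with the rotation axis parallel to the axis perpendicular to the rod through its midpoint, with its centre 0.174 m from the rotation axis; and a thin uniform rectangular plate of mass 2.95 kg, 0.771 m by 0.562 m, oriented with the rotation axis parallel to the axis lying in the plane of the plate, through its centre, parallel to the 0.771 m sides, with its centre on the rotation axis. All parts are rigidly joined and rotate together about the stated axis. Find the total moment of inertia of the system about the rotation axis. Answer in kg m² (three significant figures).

Thin rod: I_cm = (1/12)ML² = (1/12)(3.5)(0.629)² = 0.1154 kg m²; centre at d = 0.0548 m, so the parallel axis theorem gives I = 0.1154 + (3.5)(0.0548)² = 0.12591 kg m².
Thin rod: I_cm = (1/12)ML² = (1/12)(5.18)(1.41)² = 0.8582 kg m²; centre at d = 0.174 m, so the parallel axis theorem gives I = 0.8582 + (5.18)(0.174)² = 1.015 kg m².
Rectangular plate: I_cm = (1/12)Mb² = (1/12)(2.95)(0.562)² = 0.077645 kg m²; axis through the centre, so I = 0.077645 kg m².
Total I = 0.12591 + 1.015 + 0.077645 = 1.2186 kg m².

1.22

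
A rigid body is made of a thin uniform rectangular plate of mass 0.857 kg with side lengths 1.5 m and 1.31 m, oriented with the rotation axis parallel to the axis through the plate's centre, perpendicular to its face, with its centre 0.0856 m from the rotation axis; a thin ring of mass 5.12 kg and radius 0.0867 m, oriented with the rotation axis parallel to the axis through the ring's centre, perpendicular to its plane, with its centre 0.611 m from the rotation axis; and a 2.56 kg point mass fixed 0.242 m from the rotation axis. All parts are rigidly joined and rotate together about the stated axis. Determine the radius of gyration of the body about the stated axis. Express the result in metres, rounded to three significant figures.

Rectangular plate: I_cm = (1/12)M(a²+b²) = (1/12)(0.857)[(1.5)² + (1.31)²] = 0.28325 kg m²; centre at d = 0.0856 m, so I = I_cm + Md² gives I = 0.28325 + (0.857)(0.0856)² = 0.28953 kg m².
Thin ring: I_cm = MR² = (5.12)(0.0867)² = 0.038486 kg m²; centre at d = 0.611 m, so I = I_cm + Md² gives I = 0.038486 + (5.12)(0.611)² = 1.9499 kg m².
Point mass: I_cm = 0; centre at d = 0.242 m, so I = I_cm + Md² gives I = 0 + (2.56)(0.242)² = 0.14992 kg m².
Total I = 2.3893 kg m²; total mass M = 8.537 kg.
k = √(I/M) = √(2.3893/8.537) = 0.52904 m.

0.529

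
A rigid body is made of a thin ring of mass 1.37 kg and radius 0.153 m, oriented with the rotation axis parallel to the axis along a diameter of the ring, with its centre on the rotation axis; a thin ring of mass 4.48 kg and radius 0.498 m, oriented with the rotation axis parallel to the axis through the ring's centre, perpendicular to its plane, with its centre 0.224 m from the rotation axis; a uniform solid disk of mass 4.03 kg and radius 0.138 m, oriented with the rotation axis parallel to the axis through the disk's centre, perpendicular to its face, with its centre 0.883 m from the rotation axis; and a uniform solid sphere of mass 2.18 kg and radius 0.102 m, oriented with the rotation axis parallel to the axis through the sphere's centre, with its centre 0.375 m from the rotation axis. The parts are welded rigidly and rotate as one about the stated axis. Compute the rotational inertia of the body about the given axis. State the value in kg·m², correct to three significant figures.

Thin ring: I_cm = (1/2)MR² = (1/2)(1.37)(0.153)² = 0.016035 kg·m²; axis through the centre, so I = 0.016035 kg·m².
Thin ring: I_cm = MR² = (4.48)(0.498)² = 1.1111 kg·m²; centre at d = 0.224 m, so the parallel axis theorem gives I = 1.1111 + (4.48)(0.224)² = 1.3358 kg·m².
Solid disk: I_cm = (1/2)MR² = (1/2)(4.03)(0.138)² = 0.038374 kg·m²; centre at d = 0.883 m, so the parallel axis theorem gives I = 0.038374 + (4.03)(0.883)² = 3.1805 kg·m².
Solid sphere: I_cm = (2/5)MR² = (2/5)(2.18)(0.102)² = 0.0090723 kg·m²; centre at d = 0.375 m, so the parallel axis theorem gives I = 0.0090723 + (2.18)(0.375)² = 0.31563 kg·m².
Total I = 0.016035 + 1.3358 + 3.1805 + 0.31563 = 4.848 kg·m².

4.85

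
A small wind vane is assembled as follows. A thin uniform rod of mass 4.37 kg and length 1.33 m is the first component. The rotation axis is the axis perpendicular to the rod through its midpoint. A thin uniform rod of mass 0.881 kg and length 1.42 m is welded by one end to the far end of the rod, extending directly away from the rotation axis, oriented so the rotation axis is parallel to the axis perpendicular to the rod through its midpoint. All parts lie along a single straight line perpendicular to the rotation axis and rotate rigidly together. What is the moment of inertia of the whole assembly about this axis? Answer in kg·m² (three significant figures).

2.46

Thin rod: I_cm = (1/12)ML² = (1/12)(4.37)(1.33)² = 0.64417 kg·m²; axis through the centre, so I = 0.64417 kg·m².
Thin rod: I_cm = (1/12)ML² = (1/12)(0.881)(1.42)² = 0.14804 kg·m²; centre at d = 0.665 + 0.71 = 1.375 m, so I = I_cm + Md² gives I = 0.14804 + (0.881)(1.375)² = 1.8137 kg·m².
Total I = 0.64417 + 1.8137 = 2.4579 kg·m².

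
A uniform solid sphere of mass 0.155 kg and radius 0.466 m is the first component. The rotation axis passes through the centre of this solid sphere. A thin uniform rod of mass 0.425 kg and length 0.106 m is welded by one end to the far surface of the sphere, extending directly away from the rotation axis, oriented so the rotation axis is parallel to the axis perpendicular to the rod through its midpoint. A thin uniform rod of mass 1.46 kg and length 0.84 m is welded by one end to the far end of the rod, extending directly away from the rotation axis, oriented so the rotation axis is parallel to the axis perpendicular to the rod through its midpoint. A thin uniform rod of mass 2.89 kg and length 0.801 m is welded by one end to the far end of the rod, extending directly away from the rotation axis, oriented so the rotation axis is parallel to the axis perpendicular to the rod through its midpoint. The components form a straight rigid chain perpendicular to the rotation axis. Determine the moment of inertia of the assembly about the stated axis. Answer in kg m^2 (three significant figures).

Solid sphere: I_cm = (2/5)MR² = (2/5)(0.155)(0.466)² = 0.013464 kg m^2; axis through the centre, so I = 0.013464 kg m^2.
Thin rod: I_cm = (1/12)ML² = (1/12)(0.425)(0.106)² = 0.00039794 kg m^2; centre at d = 0.466 + 0.053 = 0.519 m, so the parallel axis theorem gives I = 0.00039794 + (0.425)(0.519)² = 0.11488 kg m^2.
Thin rod: I_cm = (1/12)ML² = (1/12)(1.46)(0.84)² = 0.085848 kg m^2; centre at d = 0.466 + 0.053 + 0.053 + 0.42 = 0.992 m, so the parallel axis theorem gives I = 0.085848 + (1.46)(0.992)² = 1.5226 kg m^2.
Thin rod: I_cm = (1/12)ML² = (1/12)(2.89)(0.801)² = 0.15452 kg m^2; centre at d = 0.466 + 0.053 + 0.053 + 0.42 + 0.42 + 0.4005 = 1.8125 m, so the parallel axis theorem gives I = 0.15452 + (2.89)(1.8125)² = 9.6486 kg m^2.
Total I = 0.013464 + 0.11488 + 1.5226 + 9.6486 = 11.3 kg m^2.

11.3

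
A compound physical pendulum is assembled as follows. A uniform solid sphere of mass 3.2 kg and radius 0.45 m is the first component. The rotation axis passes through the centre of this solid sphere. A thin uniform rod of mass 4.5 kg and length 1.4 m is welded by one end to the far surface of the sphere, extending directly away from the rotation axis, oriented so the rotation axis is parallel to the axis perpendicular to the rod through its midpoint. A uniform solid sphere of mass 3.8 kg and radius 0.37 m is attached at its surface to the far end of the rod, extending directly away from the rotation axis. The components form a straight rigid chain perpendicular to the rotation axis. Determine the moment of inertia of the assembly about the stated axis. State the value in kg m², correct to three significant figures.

Solid sphere: I_cm = (2/5)MR² = (2/5)(3.2)(0.45)² = 0.2592 kg m²; axis through the centre, so I = 0.2592 kg m².
Thin rod: I_cm = (1/12)ML² = (1/12)(4.5)(1.4)² = 0.735 kg m²; centre at d = 0.45 + 0.7 = 1.15 m, so the parallel axis theorem gives I = 0.735 + (4.5)(1.15)² = 6.6862 kg m².
Solid sphere: I_cm = (2/5)MR² = (2/5)(3.8)(0.37)² = 0.20809 kg m²; centre at d = 0.45 + 0.7 + 0.7 + 0.37 = 2.22 m, so the parallel axis theorem gives I = 0.20809 + (3.8)(2.22)² = 18.936 kg m².
Total I = 0.2592 + 6.6862 + 18.936 = 25.881 kg m².

25.9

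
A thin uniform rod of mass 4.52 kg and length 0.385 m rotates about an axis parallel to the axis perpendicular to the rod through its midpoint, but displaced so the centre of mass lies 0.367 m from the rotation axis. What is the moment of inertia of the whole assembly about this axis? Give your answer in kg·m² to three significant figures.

I_cm = (1/12)ML² = (1/12)(4.52)(0.385)² = 0.055831 kg·m²; centre at d = 0.367 m, so the parallel axis theorem gives I = 0.055831 + (4.52)(0.367)² = 0.66463 kg·m².

0.665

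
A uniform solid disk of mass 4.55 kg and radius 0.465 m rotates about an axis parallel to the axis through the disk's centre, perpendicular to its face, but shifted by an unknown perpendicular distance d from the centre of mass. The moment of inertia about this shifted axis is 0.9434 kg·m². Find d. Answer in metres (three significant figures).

About the centre-of-mass axis, I_cm = (1/2)MR² = (1/2)(4.55)(0.465)² = 0.49191 kg·m².
Parallel axis theorem: I = I_cm + Md², so Md² = 0.9434 − 0.49191 = 0.45149 kg·m².
d = √(0.45149 / 4.55) = 0.31501 m.

0.315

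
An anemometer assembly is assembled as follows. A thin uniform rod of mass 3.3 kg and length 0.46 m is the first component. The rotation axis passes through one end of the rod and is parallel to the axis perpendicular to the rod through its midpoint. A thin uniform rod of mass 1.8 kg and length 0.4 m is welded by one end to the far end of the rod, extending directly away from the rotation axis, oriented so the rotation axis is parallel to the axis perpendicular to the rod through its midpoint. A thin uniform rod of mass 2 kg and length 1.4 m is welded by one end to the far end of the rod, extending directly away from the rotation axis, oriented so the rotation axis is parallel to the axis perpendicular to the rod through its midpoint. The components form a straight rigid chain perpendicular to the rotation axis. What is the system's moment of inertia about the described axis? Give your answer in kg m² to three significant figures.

6.23

Thin rod: I_cm = (1/12)ML² = (1/12)(3.3)(0.46)² = 0.05819 kg m²; centre at d = 0.23 m, so I = I_cm + Md² gives I = 0.05819 + (3.3)(0.23)² = 0.23276 kg m².
Thin rod: I_cm = (1/12)ML² = (1/12)(1.8)(0.4)² = 0.024 kg m²; centre at d = 0.23 + 0.23 + 0.2 = 0.66 m, so I = I_cm + Md² gives I = 0.024 + (1.8)(0.66)² = 0.80808 kg m².
Thin rod: I_cm = (1/12)ML² = (1/12)(2)(1.4)² = 0.32667 kg m²; centre at d = 0.23 + 0.23 + 0.2 + 0.2 + 0.7 = 1.56 m, so I = I_cm + Md² gives I = 0.32667 + (2)(1.56)² = 5.1939 kg m².
Total I = 0.23276 + 0.80808 + 5.1939 = 6.2347 kg m².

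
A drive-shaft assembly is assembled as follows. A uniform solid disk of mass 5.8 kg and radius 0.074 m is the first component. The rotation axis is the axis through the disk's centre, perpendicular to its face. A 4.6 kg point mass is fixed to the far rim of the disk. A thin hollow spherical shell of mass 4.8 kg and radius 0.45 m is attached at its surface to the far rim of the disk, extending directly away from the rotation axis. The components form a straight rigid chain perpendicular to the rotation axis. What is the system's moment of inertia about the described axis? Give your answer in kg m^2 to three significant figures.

Solid disk: I_cm = (1/2)MR² = (1/2)(5.8)(0.074)² = 0.01588 kg m^2; axis through the centre, so I = 0.01588 kg m^2.
Point mass: I_cm = 0; centre at d = 0.074 m, so I = I_cm + Md² gives I = 0 + (4.6)(0.074)² = 0.02519 kg m^2.
Spherical shell: I_cm = (2/3)MR² = (2/3)(4.8)(0.45)² = 0.648 kg m^2; centre at d = 0.074 + 0.45 = 0.524 m, so I = I_cm + Md² gives I = 0.648 + (4.8)(0.524)² = 1.966 kg m^2.
Total I = 0.01588 + 0.02519 + 1.966 = 2.007 kg m^2.

2.01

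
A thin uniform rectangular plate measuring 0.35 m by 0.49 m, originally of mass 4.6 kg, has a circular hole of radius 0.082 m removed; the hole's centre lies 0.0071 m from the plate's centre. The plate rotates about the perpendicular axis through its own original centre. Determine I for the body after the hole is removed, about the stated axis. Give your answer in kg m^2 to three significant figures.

0.137

Unpierced body about its centre: I₀ = (1/12)M(a²+b²) = (1/12)(4.6)[(0.35)² + (0.49)²] = 0.139 kg m^2.
The removed disk has mass m = M·πr²/(ab) = (4.6)·π(0.082)²/(0.35·0.49) = 0.56659 kg (same uniform areal density).
Its moment of inertia about the rotation axis (parallel-axis theorem): I_hole = (1/2)mr² + md² = (1/2)(0.56659)(0.082)² + (0.56659)(0.0071)² = 0.0019334 kg m^2.
Treating the hole as negative mass, I = I₀ − I_hole = 0.139 − 0.0019334 = 0.13706 kg m^2.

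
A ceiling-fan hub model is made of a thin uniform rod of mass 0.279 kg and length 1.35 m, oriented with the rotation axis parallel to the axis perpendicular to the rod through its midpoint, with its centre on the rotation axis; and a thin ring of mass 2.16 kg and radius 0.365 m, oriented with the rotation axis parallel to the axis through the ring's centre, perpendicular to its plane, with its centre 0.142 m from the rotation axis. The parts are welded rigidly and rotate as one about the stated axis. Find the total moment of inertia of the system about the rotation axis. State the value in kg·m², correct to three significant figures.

0.374

Thin rod: I_cm = (1/12)ML² = (1/12)(0.279)(1.35)² = 0.042373 kg·m²; axis through the centre, so I = 0.042373 kg·m².
Thin ring: I_cm = MR² = (2.16)(0.365)² = 0.28777 kg·m²; centre at d = 0.142 m, so the parallel axis theorem gives I = 0.28777 + (2.16)(0.142)² = 0.33132 kg·m².
Total I = 0.042373 + 0.33132 = 0.37369 kg·m².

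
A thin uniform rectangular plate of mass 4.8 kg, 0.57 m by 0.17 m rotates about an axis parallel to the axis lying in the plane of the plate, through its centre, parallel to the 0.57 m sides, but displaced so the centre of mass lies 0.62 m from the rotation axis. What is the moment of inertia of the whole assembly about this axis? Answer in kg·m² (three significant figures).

I_cm = (1/12)Mb² = (1/12)(4.8)(0.17)² = 0.01156 kg·m²; centre at d = 0.62 m, so the parallel axis theorem gives I = 0.01156 + (4.8)(0.62)² = 1.8567 kg·m².

1.86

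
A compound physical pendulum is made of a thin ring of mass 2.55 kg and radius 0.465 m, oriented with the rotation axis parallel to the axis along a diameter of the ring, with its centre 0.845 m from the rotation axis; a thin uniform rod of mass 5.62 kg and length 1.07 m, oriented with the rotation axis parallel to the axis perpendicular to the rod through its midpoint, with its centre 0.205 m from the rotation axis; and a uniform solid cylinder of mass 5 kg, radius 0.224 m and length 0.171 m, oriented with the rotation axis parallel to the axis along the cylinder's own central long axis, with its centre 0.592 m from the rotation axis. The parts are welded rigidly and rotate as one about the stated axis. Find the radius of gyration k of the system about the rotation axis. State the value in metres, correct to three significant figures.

Thin ring: I_cm = (1/2)MR² = (1/2)(2.55)(0.465)² = 0.27569 kg m^2; centre at d = 0.845 m, so the parallel axis theorem gives I = 0.27569 + (2.55)(0.845)² = 2.0965 kg m^2.
Thin rod: I_cm = (1/12)ML² = (1/12)(5.62)(1.07)² = 0.53619 kg m^2; centre at d = 0.205 m, so the parallel axis theorem gives I = 0.53619 + (5.62)(0.205)² = 0.77238 kg m^2.
Solid cylinder: I_cm = (1/2)MR² = (1/2)(5)(0.224)² = 0.12544 kg m^2; centre at d = 0.592 m, so the parallel axis theorem gives I = 0.12544 + (5)(0.592)² = 1.8778 kg m^2.
Total I = 4.7466 kg m^2; total mass M = 13.17 kg.
k = √(I/M) = √(4.7466/13.17) = 0.60034 m.

0.600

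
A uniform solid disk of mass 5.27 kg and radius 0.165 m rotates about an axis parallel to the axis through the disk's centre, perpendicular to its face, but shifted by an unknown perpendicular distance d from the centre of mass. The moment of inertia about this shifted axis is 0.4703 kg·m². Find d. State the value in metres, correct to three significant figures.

About the centre-of-mass axis, I_cm = (1/2)MR² = (1/2)(5.27)(0.165)² = 0.071738 kg·m².
Parallel axis theorem: I = I_cm + Md², so Md² = 0.4703 − 0.071738 = 0.39856 kg·m².
d = √(0.39856 / 5.27) = 0.27501 m.

0.275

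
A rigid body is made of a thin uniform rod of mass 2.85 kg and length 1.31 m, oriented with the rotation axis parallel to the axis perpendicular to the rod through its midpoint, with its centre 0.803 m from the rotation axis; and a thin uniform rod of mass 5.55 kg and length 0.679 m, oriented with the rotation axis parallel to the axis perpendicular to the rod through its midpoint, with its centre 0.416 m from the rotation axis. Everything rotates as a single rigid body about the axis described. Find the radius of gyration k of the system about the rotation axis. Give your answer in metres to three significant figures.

Thin rod: I_cm = (1/12)ML² = (1/12)(2.85)(1.31)² = 0.40757 kg m²; centre at d = 0.803 m, so the parallel axis theorem gives I = 0.40757 + (2.85)(0.803)² = 2.2453 kg m².
Thin rod: I_cm = (1/12)ML² = (1/12)(5.55)(0.679)² = 0.21323 kg m²; centre at d = 0.416 m, so the parallel axis theorem gives I = 0.21323 + (5.55)(0.416)² = 1.1737 kg m².
Total I = 3.419 kg m²; total mass M = 8.4 kg.
k = √(I/M) = √(3.419/8.4) = 0.63798 m.

0.638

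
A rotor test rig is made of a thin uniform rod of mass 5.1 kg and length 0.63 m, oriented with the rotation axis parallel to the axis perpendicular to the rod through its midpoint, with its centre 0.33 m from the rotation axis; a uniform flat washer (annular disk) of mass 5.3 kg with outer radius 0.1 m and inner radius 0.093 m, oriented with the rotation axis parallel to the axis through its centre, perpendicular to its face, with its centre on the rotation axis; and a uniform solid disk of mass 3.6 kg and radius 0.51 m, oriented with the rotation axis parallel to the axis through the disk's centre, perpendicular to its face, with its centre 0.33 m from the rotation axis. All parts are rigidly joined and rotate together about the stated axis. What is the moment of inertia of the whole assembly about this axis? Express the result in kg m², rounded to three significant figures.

Thin rod: I_cm = (1/12)ML² = (1/12)(5.1)(0.63)² = 0.16868 kg m²; centre at d = 0.33 m, so the parallel axis theorem gives I = 0.16868 + (5.1)(0.33)² = 0.72407 kg m².
Annular disk: I_cm = (1/2)M(R²+r²) = (1/2)(5.3)[(0.1)² + (0.093)²] = 0.04942 kg m²; axis through the centre, so I = 0.04942 kg m².
Solid disk: I_cm = (1/2)MR² = (1/2)(3.6)(0.51)² = 0.46818 kg m²; centre at d = 0.33 m, so the parallel axis theorem gives I = 0.46818 + (3.6)(0.33)² = 0.86022 kg m².
Total I = 0.72407 + 0.04942 + 0.86022 = 1.6337 kg m².

1.63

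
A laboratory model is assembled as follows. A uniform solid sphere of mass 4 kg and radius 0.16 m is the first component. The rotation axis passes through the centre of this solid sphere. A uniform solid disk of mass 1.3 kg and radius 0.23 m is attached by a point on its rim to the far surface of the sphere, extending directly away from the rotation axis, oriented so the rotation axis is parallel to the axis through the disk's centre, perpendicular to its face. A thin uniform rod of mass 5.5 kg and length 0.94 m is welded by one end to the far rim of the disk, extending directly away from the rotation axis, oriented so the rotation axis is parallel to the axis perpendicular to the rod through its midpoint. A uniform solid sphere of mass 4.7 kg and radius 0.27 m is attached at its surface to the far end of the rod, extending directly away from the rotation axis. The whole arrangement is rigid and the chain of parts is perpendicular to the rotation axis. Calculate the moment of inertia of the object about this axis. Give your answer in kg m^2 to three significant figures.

Solid sphere: I_cm = (2/5)MR² = (2/5)(4)(0.16)² = 0.04096 kg m^2; axis through the centre, so I = 0.04096 kg m^2.
Solid disk: I_cm = (1/2)MR² = (1/2)(1.3)(0.23)² = 0.034385 kg m^2; centre at d = 0.16 + 0.23 = 0.39 m, so the parallel axis theorem gives I = 0.034385 + (1.3)(0.39)² = 0.23212 kg m^2.
Thin rod: I_cm = (1/12)ML² = (1/12)(5.5)(0.94)² = 0.40498 kg m^2; centre at d = 0.16 + 0.23 + 0.23 + 0.47 = 1.09 m, so the parallel axis theorem gives I = 0.40498 + (5.5)(1.09)² = 6.9395 kg m^2.
Solid sphere: I_cm = (2/5)MR² = (2/5)(4.7)(0.27)² = 0.13705 kg m^2; centre at d = 0.16 + 0.23 + 0.23 + 0.47 + 0.47 + 0.27 = 1.83 m, so the parallel axis theorem gives I = 0.13705 + (4.7)(1.83)² = 15.877 kg m^2.
Total I = 0.04096 + 0.23212 + 6.9395 + 15.877 = 23.089 kg m^2.

23.1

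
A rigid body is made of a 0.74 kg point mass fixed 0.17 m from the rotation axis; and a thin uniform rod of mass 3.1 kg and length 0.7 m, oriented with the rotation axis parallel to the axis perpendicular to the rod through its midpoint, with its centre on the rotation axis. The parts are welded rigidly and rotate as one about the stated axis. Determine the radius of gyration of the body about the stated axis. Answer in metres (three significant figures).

Point mass: I_cm = 0; centre at d = 0.17 m, so the parallel axis theorem gives I = 0 + (0.74)(0.17)² = 0.021386 kg·m².
Thin rod: I_cm = (1/12)ML² = (1/12)(3.1)(0.7)² = 0.12658 kg·m²; axis through the centre, so I = 0.12658 kg·m².
Total I = 0.14797 kg·m²; total mass M = 3.84 kg.
k = √(I/M) = √(0.14797/3.84) = 0.1963 m.

0.196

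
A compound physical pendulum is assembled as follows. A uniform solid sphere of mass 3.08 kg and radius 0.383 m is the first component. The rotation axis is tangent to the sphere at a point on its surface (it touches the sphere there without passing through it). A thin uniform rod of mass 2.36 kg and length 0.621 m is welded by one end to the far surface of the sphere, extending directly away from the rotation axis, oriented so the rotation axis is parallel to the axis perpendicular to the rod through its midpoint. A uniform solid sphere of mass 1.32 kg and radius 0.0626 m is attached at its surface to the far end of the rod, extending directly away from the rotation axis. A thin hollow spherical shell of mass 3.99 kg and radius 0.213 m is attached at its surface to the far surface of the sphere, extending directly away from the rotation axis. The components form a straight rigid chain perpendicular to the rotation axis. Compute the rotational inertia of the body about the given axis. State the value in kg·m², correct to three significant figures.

Solid sphere: I_cm = (2/5)MR² = (2/5)(3.08)(0.383)² = 0.18072 kg·m²; centre at d = 0.383 m, so I = I_cm + Md² gives I = 0.18072 + (3.08)(0.383)² = 0.63252 kg·m².
Thin rod: I_cm = (1/12)ML² = (1/12)(2.36)(0.621)² = 0.075843 kg·m²; centre at d = 0.383 + 0.383 + 0.3105 = 1.0765 m, so I = I_cm + Md² gives I = 0.075843 + (2.36)(1.0765)² = 2.8107 kg·m².
Solid sphere: I_cm = (2/5)MR² = (2/5)(1.32)(0.0626)² = 0.0020691 kg·m²; centre at d = 0.383 + 0.383 + 0.3105 + 0.3105 + 0.0626 = 1.4496 m, so I = I_cm + Md² gives I = 0.0020691 + (1.32)(1.4496)² = 2.7758 kg·m².
Spherical shell: I_cm = (2/3)MR² = (2/3)(3.99)(0.213)² = 0.12068 kg·m²; centre at d = 0.383 + 0.383 + 0.3105 + 0.3105 + 0.0626 + 0.0626 + 0.213 = 1.7252 m, so I = I_cm + Md² gives I = 0.12068 + (3.99)(1.7252)² = 11.996 kg·m².
Total I = 0.63252 + 2.8107 + 2.7758 + 11.996 = 18.215 kg·m².

18.2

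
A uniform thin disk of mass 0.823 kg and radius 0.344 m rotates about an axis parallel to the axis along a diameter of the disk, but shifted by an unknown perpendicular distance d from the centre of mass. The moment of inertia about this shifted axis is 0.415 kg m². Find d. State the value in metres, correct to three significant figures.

0.689

About the centre-of-mass axis, I_cm = (1/4)MR² = (1/4)(0.823)(0.344)² = 0.024348 kg m².
Parallel axis theorem: I = I_cm + Md², so Md² = 0.415 − 0.024348 = 0.39065 kg m².
d = √(0.39065 / 0.823) = 0.68896 m.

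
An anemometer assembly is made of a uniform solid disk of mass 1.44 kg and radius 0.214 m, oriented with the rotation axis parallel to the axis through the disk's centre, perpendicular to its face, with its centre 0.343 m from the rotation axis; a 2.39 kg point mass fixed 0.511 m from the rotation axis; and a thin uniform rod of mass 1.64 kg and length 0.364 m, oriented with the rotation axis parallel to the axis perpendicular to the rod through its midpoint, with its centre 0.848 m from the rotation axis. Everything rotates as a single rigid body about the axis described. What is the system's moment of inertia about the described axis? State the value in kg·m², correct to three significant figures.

2.02

Solid disk: I_cm = (1/2)MR² = (1/2)(1.44)(0.214)² = 0.032973 kg·m²; centre at d = 0.343 m, so I = I_cm + Md² gives I = 0.032973 + (1.44)(0.343)² = 0.20239 kg·m².
Point mass: I_cm = 0; centre at d = 0.511 m, so I = I_cm + Md² gives I = 0 + (2.39)(0.511)² = 0.62408 kg·m².
Thin rod: I_cm = (1/12)ML² = (1/12)(1.64)(0.364)² = 0.018108 kg·m²; centre at d = 0.848 m, so I = I_cm + Md² gives I = 0.018108 + (1.64)(0.848)² = 1.1974 kg·m².
Total I = 0.20239 + 0.62408 + 1.1974 = 2.0239 kg·m².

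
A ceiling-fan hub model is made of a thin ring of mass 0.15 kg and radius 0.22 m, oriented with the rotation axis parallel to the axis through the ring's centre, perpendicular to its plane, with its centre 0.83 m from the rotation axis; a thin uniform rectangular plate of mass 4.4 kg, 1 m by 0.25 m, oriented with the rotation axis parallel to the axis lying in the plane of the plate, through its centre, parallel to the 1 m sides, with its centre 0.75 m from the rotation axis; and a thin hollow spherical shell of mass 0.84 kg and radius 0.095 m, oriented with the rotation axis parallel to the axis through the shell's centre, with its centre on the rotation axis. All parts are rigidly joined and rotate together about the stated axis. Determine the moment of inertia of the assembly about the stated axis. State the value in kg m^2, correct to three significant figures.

2.61

Thin ring: I_cm = MR² = (0.15)(0.22)² = 0.00726 kg m^2; centre at d = 0.83 m, so the parallel axis theorem gives I = 0.00726 + (0.15)(0.83)² = 0.11059 kg m^2.
Rectangular plate: I_cm = (1/12)Mb² = (1/12)(4.4)(0.25)² = 0.022917 kg m^2; centre at d = 0.75 m, so the parallel axis theorem gives I = 0.022917 + (4.4)(0.75)² = 2.4979 kg m^2.
Spherical shell: I_cm = (2/3)MR² = (2/3)(0.84)(0.095)² = 0.005054 kg m^2; axis through the centre, so I = 0.005054 kg m^2.
Total I = 0.11059 + 2.4979 + 0.005054 = 2.6136 kg m^2.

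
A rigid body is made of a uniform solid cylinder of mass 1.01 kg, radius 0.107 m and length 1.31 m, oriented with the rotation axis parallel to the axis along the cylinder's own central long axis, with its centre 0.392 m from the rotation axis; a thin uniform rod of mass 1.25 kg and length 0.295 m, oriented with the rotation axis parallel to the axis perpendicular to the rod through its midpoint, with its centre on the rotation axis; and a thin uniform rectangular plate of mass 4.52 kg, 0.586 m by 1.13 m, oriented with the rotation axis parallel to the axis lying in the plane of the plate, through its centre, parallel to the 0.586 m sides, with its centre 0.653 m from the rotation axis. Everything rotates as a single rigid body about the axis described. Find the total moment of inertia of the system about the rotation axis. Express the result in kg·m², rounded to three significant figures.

2.58

Solid cylinder: I_cm = (1/2)MR² = (1/2)(1.01)(0.107)² = 0.0057817 kg·m²; centre at d = 0.392 m, so the parallel axis theorem gives I = 0.0057817 + (1.01)(0.392)² = 0.16098 kg·m².
Thin rod: I_cm = (1/12)ML² = (1/12)(1.25)(0.295)² = 0.0090651 kg·m²; axis through the centre, so I = 0.0090651 kg·m².
Rectangular plate: I_cm = (1/12)Mb² = (1/12)(4.52)(1.13)² = 0.48097 kg·m²; centre at d = 0.653 m, so the parallel axis theorem gives I = 0.48097 + (4.52)(0.653)² = 2.4083 kg·m².
Total I = 0.16098 + 0.0090651 + 2.4083 = 2.5784 kg·m².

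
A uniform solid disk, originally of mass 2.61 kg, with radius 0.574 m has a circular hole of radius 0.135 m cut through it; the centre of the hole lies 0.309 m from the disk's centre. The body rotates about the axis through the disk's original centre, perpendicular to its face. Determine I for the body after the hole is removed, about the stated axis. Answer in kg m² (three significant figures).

Unpierced body about its centre: I₀ = (1/2)MR² = (1/2)(2.61)(0.574)² = 0.42997 kg m².
The removed disk has mass m = M·(r/R)² = (2.61)(0.135/0.574)² = 0.14437 kg (same uniform areal density).
Its moment of inertia about the rotation axis (parallel-axis theorem): I_hole = (1/2)mr² + md² = (1/2)(0.14437)(0.135)² + (0.14437)(0.309)² = 0.0151 kg m².
Treating the hole as negative mass, I = I₀ − I_hole = 0.42997 − 0.0151 = 0.41487 kg m².

0.415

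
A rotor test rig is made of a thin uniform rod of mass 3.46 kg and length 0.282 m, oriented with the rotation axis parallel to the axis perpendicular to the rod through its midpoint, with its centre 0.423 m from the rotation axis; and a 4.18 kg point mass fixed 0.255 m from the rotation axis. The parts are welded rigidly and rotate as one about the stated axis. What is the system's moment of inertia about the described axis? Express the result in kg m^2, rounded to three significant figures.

Thin rod: I_cm = (1/12)ML² = (1/12)(3.46)(0.282)² = 0.022929 kg m^2; centre at d = 0.423 m, so I = I_cm + Md² gives I = 0.022929 + (3.46)(0.423)² = 0.64202 kg m^2.
Point mass: I_cm = 0; centre at d = 0.255 m, so I = I_cm + Md² gives I = 0 + (4.18)(0.255)² = 0.2718 kg m^2.
Total I = 0.64202 + 0.2718 = 0.91383 kg m^2.

0.914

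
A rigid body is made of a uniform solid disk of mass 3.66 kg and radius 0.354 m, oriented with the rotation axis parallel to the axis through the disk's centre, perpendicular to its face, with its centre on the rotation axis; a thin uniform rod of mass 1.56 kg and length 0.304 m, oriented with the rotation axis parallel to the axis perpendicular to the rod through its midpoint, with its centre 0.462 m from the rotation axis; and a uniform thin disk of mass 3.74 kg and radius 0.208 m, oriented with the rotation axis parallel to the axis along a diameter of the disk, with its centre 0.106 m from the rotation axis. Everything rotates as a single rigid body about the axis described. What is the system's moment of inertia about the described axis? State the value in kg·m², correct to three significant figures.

Solid disk: I_cm = (1/2)MR² = (1/2)(3.66)(0.354)² = 0.22933 kg·m²; axis through the centre, so I = 0.22933 kg·m².
Thin rod: I_cm = (1/12)ML² = (1/12)(1.56)(0.304)² = 0.012014 kg·m²; centre at d = 0.462 m, so I = I_cm + Md² gives I = 0.012014 + (1.56)(0.462)² = 0.34499 kg·m².
Thin disk: I_cm = (1/4)MR² = (1/4)(3.74)(0.208)² = 0.040452 kg·m²; centre at d = 0.106 m, so I = I_cm + Md² gives I = 0.040452 + (3.74)(0.106)² = 0.082474 kg·m².
Total I = 0.22933 + 0.34499 + 0.082474 = 0.65679 kg·m².

0.657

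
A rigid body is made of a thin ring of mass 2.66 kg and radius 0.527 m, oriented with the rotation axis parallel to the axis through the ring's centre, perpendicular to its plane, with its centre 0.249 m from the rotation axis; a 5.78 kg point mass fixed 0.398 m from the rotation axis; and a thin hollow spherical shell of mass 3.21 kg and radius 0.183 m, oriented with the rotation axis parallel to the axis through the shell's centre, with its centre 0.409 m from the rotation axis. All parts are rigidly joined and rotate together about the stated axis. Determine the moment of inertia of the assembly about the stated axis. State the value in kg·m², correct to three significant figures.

2.43

Thin ring: I_cm = MR² = (2.66)(0.527)² = 0.73876 kg·m²; centre at d = 0.249 m, so the parallel axis theorem gives I = 0.73876 + (2.66)(0.249)² = 0.90368 kg·m².
Point mass: I_cm = 0; centre at d = 0.398 m, so the parallel axis theorem gives I = 0 + (5.78)(0.398)² = 0.91558 kg·m².
Spherical shell: I_cm = (2/3)MR² = (2/3)(3.21)(0.183)² = 0.071666 kg·m²; centre at d = 0.409 m, so the parallel axis theorem gives I = 0.071666 + (3.21)(0.409)² = 0.60864 kg·m².
Total I = 0.90368 + 0.91558 + 0.60864 = 2.4279 kg·m².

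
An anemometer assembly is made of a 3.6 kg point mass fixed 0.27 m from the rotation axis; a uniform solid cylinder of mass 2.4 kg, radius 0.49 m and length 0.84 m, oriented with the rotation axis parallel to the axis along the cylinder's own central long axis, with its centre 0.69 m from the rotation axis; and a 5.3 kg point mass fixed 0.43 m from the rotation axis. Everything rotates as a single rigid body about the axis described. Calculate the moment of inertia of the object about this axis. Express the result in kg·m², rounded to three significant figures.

Point mass: I_cm = 0; centre at d = 0.27 m, so the parallel axis theorem gives I = 0 + (3.6)(0.27)² = 0.26244 kg·m².
Solid cylinder: I_cm = (1/2)MR² = (1/2)(2.4)(0.49)² = 0.28812 kg·m²; centre at d = 0.69 m, so the parallel axis theorem gives I = 0.28812 + (2.4)(0.69)² = 1.4308 kg·m².
Point mass: I_cm = 0; centre at d = 0.43 m, so the parallel axis theorem gives I = 0 + (5.3)(0.43)² = 0.97997 kg·m².
Total I = 0.26244 + 1.4308 + 0.97997 = 2.6732 kg·m².

2.67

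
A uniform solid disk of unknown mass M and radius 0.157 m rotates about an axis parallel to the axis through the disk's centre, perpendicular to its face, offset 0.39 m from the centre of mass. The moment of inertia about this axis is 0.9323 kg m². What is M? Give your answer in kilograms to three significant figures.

I = I_cm + Md² = (1/2)MR² + Md² = M·[0.5·(0.157)² + (0.39)²] = M·0.16442.
So M = 0.9323 / 0.16442 = 5.6701 kg.

5.67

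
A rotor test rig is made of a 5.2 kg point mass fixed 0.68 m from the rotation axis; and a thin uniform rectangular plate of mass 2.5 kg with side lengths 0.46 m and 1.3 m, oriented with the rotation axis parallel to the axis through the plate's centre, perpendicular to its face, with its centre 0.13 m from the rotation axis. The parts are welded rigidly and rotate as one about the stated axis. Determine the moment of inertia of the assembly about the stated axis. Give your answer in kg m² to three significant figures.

Point mass: I_cm = 0; centre at d = 0.68 m, so I = I_cm + Md² gives I = 0 + (5.2)(0.68)² = 2.4045 kg m².
Rectangular plate: I_cm = (1/12)M(a²+b²) = (1/12)(2.5)[(0.46)² + (1.3)²] = 0.39617 kg m²; centre at d = 0.13 m, so I = I_cm + Md² gives I = 0.39617 + (2.5)(0.13)² = 0.43842 kg m².
Total I = 2.4045 + 0.43842 = 2.8429 kg m².

2.84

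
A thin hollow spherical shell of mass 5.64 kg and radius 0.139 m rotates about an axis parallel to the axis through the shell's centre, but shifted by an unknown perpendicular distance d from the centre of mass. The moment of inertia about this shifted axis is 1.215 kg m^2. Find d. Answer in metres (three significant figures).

About the centre-of-mass axis, I_cm = (2/3)MR² = (2/3)(5.64)(0.139)² = 0.072647 kg m^2.
Parallel axis theorem: I = I_cm + Md², so Md² = 1.215 − 0.072647 = 1.1424 kg m^2.
d = √(1.1424 / 5.64) = 0.45005 m.

0.450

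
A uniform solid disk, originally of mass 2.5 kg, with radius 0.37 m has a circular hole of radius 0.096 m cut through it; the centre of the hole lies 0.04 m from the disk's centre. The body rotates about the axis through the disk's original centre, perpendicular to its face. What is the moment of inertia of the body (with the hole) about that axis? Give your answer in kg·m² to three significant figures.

0.170

Unpierced body about its centre: I₀ = (1/2)MR² = (1/2)(2.5)(0.37)² = 0.17112 kg·m².
The removed disk has mass m = M·(r/R)² = (2.5)(0.096/0.37)² = 0.1683 kg (same uniform areal density).
Its moment of inertia about the rotation axis (parallel-axis theorem): I_hole = (1/2)mr² + md² = (1/2)(0.1683)(0.096)² + (0.1683)(0.04)² = 0.0010448 kg·m².
Treating the hole as negative mass, I = I₀ − I_hole = 0.17112 − 0.0010448 = 0.17008 kg·m².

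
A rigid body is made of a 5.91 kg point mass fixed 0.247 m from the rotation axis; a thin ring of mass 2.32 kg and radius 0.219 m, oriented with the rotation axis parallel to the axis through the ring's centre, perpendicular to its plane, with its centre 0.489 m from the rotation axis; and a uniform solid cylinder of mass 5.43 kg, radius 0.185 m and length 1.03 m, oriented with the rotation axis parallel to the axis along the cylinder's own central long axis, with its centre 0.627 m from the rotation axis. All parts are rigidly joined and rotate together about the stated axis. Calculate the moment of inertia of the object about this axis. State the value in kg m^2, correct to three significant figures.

Point mass: I_cm = 0; centre at d = 0.247 m, so the parallel axis theorem gives I = 0 + (5.91)(0.247)² = 0.36056 kg m^2.
Thin ring: I_cm = MR² = (2.32)(0.219)² = 0.11127 kg m^2; centre at d = 0.489 m, so the parallel axis theorem gives I = 0.11127 + (2.32)(0.489)² = 0.66603 kg m^2.
Solid cylinder: I_cm = (1/2)MR² = (1/2)(5.43)(0.185)² = 0.092921 kg m^2; centre at d = 0.627 m, so the parallel axis theorem gives I = 0.092921 + (5.43)(0.627)² = 2.2276 kg m^2.
Total I = 0.36056 + 0.66603 + 2.2276 = 3.2542 kg m^2.

3.25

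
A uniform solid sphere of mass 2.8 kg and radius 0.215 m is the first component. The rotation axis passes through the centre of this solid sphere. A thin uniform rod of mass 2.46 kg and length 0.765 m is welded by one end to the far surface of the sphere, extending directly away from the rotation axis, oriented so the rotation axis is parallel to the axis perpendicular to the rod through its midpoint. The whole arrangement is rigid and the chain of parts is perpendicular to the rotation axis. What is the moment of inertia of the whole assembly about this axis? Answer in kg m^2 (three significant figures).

1.05

Solid sphere: I_cm = (2/5)MR² = (2/5)(2.8)(0.215)² = 0.051772 kg m^2; axis through the centre, so I = 0.051772 kg m^2.
Thin rod: I_cm = (1/12)ML² = (1/12)(2.46)(0.765)² = 0.11997 kg m^2; centre at d = 0.215 + 0.3825 = 0.5975 m, so I = I_cm + Md² gives I = 0.11997 + (2.46)(0.5975)² = 0.99821 kg m^2.
Total I = 0.051772 + 0.99821 = 1.05 kg m^2.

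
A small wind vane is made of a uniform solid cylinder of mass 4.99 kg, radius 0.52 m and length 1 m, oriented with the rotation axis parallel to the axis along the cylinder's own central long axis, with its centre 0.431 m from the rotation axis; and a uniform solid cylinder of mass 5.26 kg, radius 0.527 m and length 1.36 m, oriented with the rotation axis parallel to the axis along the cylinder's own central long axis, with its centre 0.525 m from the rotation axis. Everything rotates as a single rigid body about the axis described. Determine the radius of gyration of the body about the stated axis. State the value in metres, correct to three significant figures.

Solid cylinder: I_cm = (1/2)MR² = (1/2)(4.99)(0.52)² = 0.67465 kg·m²; centre at d = 0.431 m, so the parallel axis theorem gives I = 0.67465 + (4.99)(0.431)² = 1.6016 kg·m².
Solid cylinder: I_cm = (1/2)MR² = (1/2)(5.26)(0.527)² = 0.73043 kg·m²; centre at d = 0.525 m, so the parallel axis theorem gives I = 0.73043 + (5.26)(0.525)² = 2.1802 kg·m².
Total I = 3.7818 kg·m²; total mass M = 10.25 kg.
k = √(I/M) = √(3.7818/10.25) = 0.60742 m.

0.607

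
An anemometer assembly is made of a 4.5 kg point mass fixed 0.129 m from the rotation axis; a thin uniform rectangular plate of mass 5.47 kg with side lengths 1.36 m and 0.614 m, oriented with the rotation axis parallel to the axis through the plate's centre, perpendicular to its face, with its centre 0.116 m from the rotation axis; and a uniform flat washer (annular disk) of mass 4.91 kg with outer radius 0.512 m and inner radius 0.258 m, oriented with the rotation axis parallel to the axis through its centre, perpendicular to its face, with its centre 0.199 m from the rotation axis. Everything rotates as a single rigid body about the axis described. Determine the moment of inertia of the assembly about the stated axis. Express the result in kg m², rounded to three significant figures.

2.16

Point mass: I_cm = 0; centre at d = 0.129 m, so the parallel axis theorem gives I = 0 + (4.5)(0.129)² = 0.074884 kg m².
Rectangular plate: I_cm = (1/12)M(a²+b²) = (1/12)(5.47)[(1.36)² + (0.614)²] = 1.015 kg m²; centre at d = 0.116 m, so the parallel axis theorem gives I = 1.015 + (5.47)(0.116)² = 1.0886 kg m².
Annular disk: I_cm = (1/2)M(R²+r²) = (1/2)(4.91)[(0.512)² + (0.258)²] = 0.80698 kg m²; centre at d = 0.199 m, so the parallel axis theorem gives I = 0.80698 + (4.91)(0.199)² = 1.0014 kg m².
Total I = 0.074884 + 1.0886 + 1.0014 = 2.1649 kg m².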